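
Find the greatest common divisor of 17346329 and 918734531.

Euclid: 918734531 = 52·17346329 + 16725423; 17346329 = 1·16725423 + 620906; 16725423 = 26·620906 + 581867; 620906 = 1·581867 + 39039; 581867 = 14·39039 + 35321; 39039 = 1·35321 + 3718; 35321 = 9·3718 + 1859; 3718 = 2·1859 + 0. Last nonzero remainder: 1859.

1859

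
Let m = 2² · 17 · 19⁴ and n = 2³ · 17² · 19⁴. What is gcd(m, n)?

8861828

min exponent per shared prime: 2² · 17 · 19⁴ = 8861828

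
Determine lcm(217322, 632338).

gcd first: 632338 = 2·217322 + 197694; 217322 = 1·197694 + 19628; 197694 = 10·19628 + 1414; 19628 = 13·1414 + 1246; 1414 = 1·1246 + 168; 1246 = 7·168 + 70; 168 = 2·70 + 28; 70 = 2·28 + 14; 28 = 2·14 + 0 → gcd = 14
lcm = 217322·632338/gcd = 137420958836/14 = 9815782774

9815782774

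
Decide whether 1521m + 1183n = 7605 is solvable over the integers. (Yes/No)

gcd(1521, 1183): 1521 = 1·1183 + 338; 1183 = 3·338 + 169; 338 = 2·169 + 0 → 169
169 divides 7605, so a solution exists.

Yes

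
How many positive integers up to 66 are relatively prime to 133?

54

133 = 7·19. Inclusion–exclusion on these primes:
66 − ⌊66/7⌋ − ⌊66/19⌋ + ⌊66/133⌋ = 54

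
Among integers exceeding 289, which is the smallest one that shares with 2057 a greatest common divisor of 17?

Multiples of 17 above 289: 17·18, 17·19, … . Need the cofactor coprime to 2057/17 = 121.
Checking s = 18, 19, … the first with gcd(s, 121) = 1 is s = 18, giving 306.

306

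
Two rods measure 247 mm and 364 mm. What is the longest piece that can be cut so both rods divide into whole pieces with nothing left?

13

247 = 13 · 19
364 = 2² · 7 · 13
Common: 13 = 13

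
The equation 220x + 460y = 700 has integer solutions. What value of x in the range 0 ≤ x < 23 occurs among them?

22

Euclid: 460 = 2·220 + 20; 220 = 11·20 + 0 → gcd = 20; 700 = 20·35.
Back-substitution yields 220·(-2) + 460·(1) = 20, so one solution is x = -2·35 = -70, y = 1·35 = 35.
Solutions in x differ by 460/20 = 23; the one in [0, 23) is -70 mod 23 = 22.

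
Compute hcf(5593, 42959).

119

Euclid: 42959 = 7·5593 + 3808; 5593 = 1·3808 + 1785; 3808 = 2·1785 + 238; 1785 = 7·238 + 119; 238 = 2·119 + 0. Last nonzero remainder: 119.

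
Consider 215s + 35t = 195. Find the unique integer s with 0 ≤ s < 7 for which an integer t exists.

4

Reduce mod 35: 215s ≡ 195 (mod 35). With g = gcd(215, 35) = 5 dividing 195, divide through: 43s ≡ 39 (mod 7).
Since gcd(43, 7) = 1, s ≡ 39·(43)⁻¹ ≡ 4 (mod 7). Smallest non-negative: 4.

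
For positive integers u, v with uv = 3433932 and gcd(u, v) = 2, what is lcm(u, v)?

For any two positive integers, gcd × lcm equals their product. Hence lcm = 3433932 / 2 = 1716966.

1716966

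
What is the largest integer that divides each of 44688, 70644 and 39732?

44688 = 2⁴ · 3 · 7² · 19; 70644 = 2² · 3 · 7 · 29²; 39732 = 2² · 3 · 7 · 11 · 43
gcd takes min exponent of each prime: 2² · 3 · 7 = 84

84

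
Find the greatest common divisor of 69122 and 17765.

69122 = 2 · 17 · 19 · 107
17765 = 5 · 11 · 17 · 19
Common: 17 · 19 = 323

323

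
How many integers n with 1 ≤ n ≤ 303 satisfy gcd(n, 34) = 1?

34 = 2·17. Inclusion–exclusion on these primes:
303 − ⌊303/2⌋ − ⌊303/17⌋ + ⌊303/34⌋ = 143

143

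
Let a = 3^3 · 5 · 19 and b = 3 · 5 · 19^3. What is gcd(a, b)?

285

min exponent per shared prime: 3 · 5 · 19 = 285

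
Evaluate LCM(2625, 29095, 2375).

2625 = 3 · 5³ · 7; 29095 = 5 · 11 · 23²; 2375 = 5³ · 19
lcm takes max exponent of each prime: 3 · 5³ · 7 · 11 · 19 · 23² = 290222625

290222625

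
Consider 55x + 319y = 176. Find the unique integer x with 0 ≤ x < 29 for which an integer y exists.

9

Reduce mod 319: 55x ≡ 176 (mod 319). With g = gcd(55, 319) = 11 dividing 176, divide through: 5x ≡ 16 (mod 29).
Since gcd(5, 29) = 1, x ≡ 16·(5)⁻¹ ≡ 9 (mod 29). Smallest non-negative: 9.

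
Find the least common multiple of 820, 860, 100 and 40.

820 = 2² · 5 · 41; 860 = 2² · 5 · 43; 100 = 2² · 5²; 40 = 2³ · 5
lcm takes max exponent of each prime: 2³ · 5² · 41 · 43 = 352600

352600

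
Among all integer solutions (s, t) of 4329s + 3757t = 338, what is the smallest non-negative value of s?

Reduce mod 3757: 4329s ≡ 338 (mod 3757). With g = gcd(4329, 3757) = 13 dividing 338, divide through: 333s ≡ 26 (mod 289).
Since gcd(333, 289) = 1, s ≡ 26·(333)⁻¹ ≡ 40 (mod 289). Smallest non-negative: 40.

40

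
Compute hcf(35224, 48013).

7

Euclid: 48013 = 1·35224 + 12789; 35224 = 2·12789 + 9646; 12789 = 1·9646 + 3143; 9646 = 3·3143 + 217; 3143 = 14·217 + 105; 217 = 2·105 + 7; 105 = 15·7 + 0. Last nonzero remainder: 7.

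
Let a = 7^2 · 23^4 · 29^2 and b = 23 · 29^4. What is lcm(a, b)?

max exponent per prime: 7^2 · 23^4 · 29^4 = 9698384893729

9698384893729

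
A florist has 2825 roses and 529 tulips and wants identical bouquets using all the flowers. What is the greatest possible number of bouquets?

2825 = 5² · 113
529 = 23²
Common: 1 = 1

1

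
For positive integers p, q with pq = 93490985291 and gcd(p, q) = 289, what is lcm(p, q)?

gcd·lcm = product, so lcm = 93490985291/289 = 323498219.

323498219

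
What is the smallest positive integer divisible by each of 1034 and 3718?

1034 = 2 · 11 · 47; 3718 = 2 · 11 · 13²
max exponents: 2 · 11 · 13² · 47 = 174746

174746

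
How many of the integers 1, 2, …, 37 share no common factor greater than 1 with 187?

Prime factors of 187: 11, 17. Count integers ≤ 37 divisible by none of them.
By inclusion–exclusion: 37 − ⌊37/11⌋ − ⌊37/17⌋ + ⌊37/187⌋ = 32.

32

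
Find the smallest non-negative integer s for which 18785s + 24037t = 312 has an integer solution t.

421

Reduce mod 24037: 18785s ≡ 312 (mod 24037). With g = gcd(18785, 24037) = 13 dividing 312, divide through: 1445s ≡ 24 (mod 1849).
Since gcd(1445, 1849) = 1, s ≡ 24·(1445)⁻¹ ≡ 421 (mod 1849). Smallest non-negative: 421.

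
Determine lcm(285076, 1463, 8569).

81816812

lcm(285076, 1463) = 285076·1463/gcd = 417066188/209 = 1995532
lcm(1995532, 8569) = 1995532·8569/gcd = 17099713708/209 = 81816812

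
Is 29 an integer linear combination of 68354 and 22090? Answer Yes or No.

No

gcd(68354, 22090): 68354 = 3·22090 + 2084; 22090 = 10·2084 + 1250; 2084 = 1·1250 + 834; 1250 = 1·834 + 416; 834 = 2·416 + 2; 416 = 208·2 + 0 → 2
2 does not divide 29, so a solution does not exist.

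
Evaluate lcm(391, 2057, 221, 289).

10455731

391 = 17 · 23; 2057 = 11² · 17; 221 = 13 · 17; 289 = 17²
lcm takes max exponent of each prime: 11² · 13 · 17² · 23 = 10455731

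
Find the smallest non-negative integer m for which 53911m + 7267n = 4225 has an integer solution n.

Euclid: 53911 = 7·7267 + 3042; 7267 = 2·3042 + 1183; 3042 = 2·1183 + 676; 1183 = 1·676 + 507; 676 = 1·507 + 169; 507 = 3·169 + 0 → gcd = 169; 4225 = 169·25.
Back-substitution yields 53911·(12) + 7267·(-89) = 169, so one solution is m = 12·25 = 300, n = -89·25 = -2225.
Solutions in m differ by 7267/169 = 43; the one in [0, 43) is 300 mod 43 = 42.

42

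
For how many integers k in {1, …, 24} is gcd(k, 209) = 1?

209 = 11·19. Inclusion–exclusion on these primes:
24 − ⌊24/11⌋ − ⌊24/19⌋ + ⌊24/209⌋ = 21

21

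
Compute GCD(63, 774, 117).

63 = 3² · 7; 774 = 2 · 3² · 43; 117 = 3² · 13
gcd takes min exponent of each prime: 3² = 9

9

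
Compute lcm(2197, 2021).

4440137

gcd first: 2197 = 1·2021 + 176; 2021 = 11·176 + 85; 176 = 2·85 + 6; 85 = 14·6 + 1; 6 = 6·1 + 0 → gcd = 1
lcm = 2197·2021/gcd = 4440137/1 = 4440137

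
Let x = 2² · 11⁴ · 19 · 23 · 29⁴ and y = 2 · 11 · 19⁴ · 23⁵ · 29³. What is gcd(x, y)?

234475846

min exponent per shared prime: 2 · 11 · 19 · 23 · 29³ = 234475846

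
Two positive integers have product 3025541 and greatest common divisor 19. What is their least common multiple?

Since gcd(m,n)·lcm(m,n) = mn, lcm = 3025541/19 = 159239.

159239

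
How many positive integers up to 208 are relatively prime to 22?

22 = 2·11. Inclusion–exclusion on these primes:
208 − ⌊208/2⌋ − ⌊208/11⌋ + ⌊208/22⌋ = 95

95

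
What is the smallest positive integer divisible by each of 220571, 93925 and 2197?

269322705275

220571 = 13 · 19² · 47; 93925 = 5² · 13 · 17²; 2197 = 13³
lcm takes max exponent of each prime: 5² · 13³ · 17² · 19² · 47 = 269322705275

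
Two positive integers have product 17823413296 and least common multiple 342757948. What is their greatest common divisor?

gcd·lcm = product, so gcd = 17823413296/342757948 = 52.

52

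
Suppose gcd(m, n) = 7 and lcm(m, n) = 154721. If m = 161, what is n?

m·n = gcd·lcm = 7·154721 = 1083047, so n = 1083047/161 = 6727.

6727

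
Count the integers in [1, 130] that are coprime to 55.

95

Prime factors of 55: 5, 11. Count integers ≤ 130 divisible by none of them.
By inclusion–exclusion: 130 − ⌊130/5⌋ − ⌊130/11⌋ + ⌊130/55⌋ = 95.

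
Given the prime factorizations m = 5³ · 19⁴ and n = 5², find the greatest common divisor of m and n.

min exponent per shared prime: 5² = 25

25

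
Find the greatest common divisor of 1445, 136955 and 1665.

5

1445 = 5 · 17²; 136955 = 5 · 7² · 13 · 43; 1665 = 3² · 5 · 37
gcd takes min exponent of each prime: 5 = 5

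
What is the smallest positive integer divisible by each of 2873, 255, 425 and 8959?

lcm(2873, 255) = 2873·255/gcd = 732615/17 = 43095
lcm(43095, 425) = 43095·425/gcd = 18315375/85 = 215475
lcm(215475, 8959) = 215475·8959/gcd = 1930440525/17 = 113555325

113555325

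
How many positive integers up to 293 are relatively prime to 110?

Prime factors of 110: 2, 5, 11. Count integers ≤ 293 divisible by none of them.
By inclusion–exclusion: 293 − ⌊293/2⌋ − ⌊293/5⌋ − ⌊293/11⌋ + ⌊293/10⌋ + ⌊293/22⌋ + ⌊293/55⌋ − ⌊293/110⌋ = 108.

108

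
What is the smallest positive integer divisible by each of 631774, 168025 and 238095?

631774 = 2 · 11 · 13 · 47²; 168025 = 5² · 11 · 13 · 47; 238095 = 3² · 5 · 11 · 13 · 37
lcm takes max exponent of each prime: 2 · 3² · 5² · 11 · 13 · 37 · 47² = 5259518550

5259518550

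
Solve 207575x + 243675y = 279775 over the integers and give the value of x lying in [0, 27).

26

Reduce mod 243675: 207575x ≡ 279775 (mod 243675). With g = gcd(207575, 243675) = 9025 dividing 279775, divide through: 23x ≡ 31 (mod 27).
Since gcd(23, 27) = 1, x ≡ 31·(23)⁻¹ ≡ 26 (mod 27). Smallest non-negative: 26.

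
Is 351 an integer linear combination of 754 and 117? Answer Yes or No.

Yes

By Bézout, 754u + 117v = 351 has integer solutions iff gcd(754, 117) | 351.
Euclid: 754 = 6·117 + 52; 117 = 2·52 + 13; 52 = 4·13 + 0. gcd = 13; 351 mod 13 = 0. Yes.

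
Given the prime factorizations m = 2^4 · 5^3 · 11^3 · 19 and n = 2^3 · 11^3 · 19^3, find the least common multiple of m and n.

18258658000

max exponent per prime: 2^4 · 5^3 · 11^3 · 19^3 = 18258658000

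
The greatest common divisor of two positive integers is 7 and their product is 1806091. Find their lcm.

258013

Since gcd(p,q)·lcm(p,q) = pq, lcm = 1806091/7 = 258013.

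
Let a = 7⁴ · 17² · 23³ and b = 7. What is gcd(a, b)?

7

min exponent per shared prime: 7 = 7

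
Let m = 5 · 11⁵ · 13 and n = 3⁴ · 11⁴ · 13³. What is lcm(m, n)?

max exponent per prime: 3⁴ · 5 · 11⁵ · 13³ = 143300764035

143300764035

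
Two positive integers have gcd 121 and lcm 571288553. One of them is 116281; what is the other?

Using ab = gcd(a,b)·lcm(a,b) = 121·571288553 = 69125914913, we get b = 69125914913/116281 = 594473.

594473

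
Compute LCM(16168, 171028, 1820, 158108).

16168 = 2³ · 43 · 47; 171028 = 2² · 11 · 13² · 23; 1820 = 2² · 5 · 7 · 13; 158108 = 2² · 29² · 47
lcm takes max exponent of each prime: 2³ · 5 · 7 · 11 · 13² · 23 · 29² · 43 · 47 = 20348273505560

20348273505560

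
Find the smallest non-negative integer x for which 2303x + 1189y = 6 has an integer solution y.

Euclid: 2303 = 1·1189 + 1114; 1189 = 1·1114 + 75; 1114 = 14·75 + 64; 75 = 1·64 + 11; 64 = 5·11 + 9; 11 = 1·9 + 2; 9 = 4·2 + 1; 2 = 2·1 + 0 → gcd = 1; 6 = 1·6.
Back-substitution yields 2303·(539) + 1189·(-1044) = 1, so one solution is x = 539·6 = 3234, y = -1044·6 = -6264.
Solutions in x differ by 1189/1 = 1189; the one in [0, 1189) is 3234 mod 1189 = 856.

856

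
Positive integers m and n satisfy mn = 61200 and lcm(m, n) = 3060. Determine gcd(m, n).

20

From gcd × lcm = mn: gcd = 61200 / 3060 = 20.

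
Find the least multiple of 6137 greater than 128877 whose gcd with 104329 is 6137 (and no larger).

135014

104329 = 6137·17. Any a with gcd(a, 104329) = 6137 is a multiple of 6137, say 6137s, with s coprime to 17.
Need s > 128877/6137, so s ≥ 22. First s ≥ 22 with gcd(s, 17) = 1 is s = 22. Thus a = 6137·22 = 135014.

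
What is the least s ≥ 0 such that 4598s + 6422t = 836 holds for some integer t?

77

Euclid: 6422 = 1·4598 + 1824; 4598 = 2·1824 + 950; 1824 = 1·950 + 874; 950 = 1·874 + 76; 874 = 11·76 + 38; 76 = 2·38 + 0 → gcd = 38; 836 = 38·22.
Back-substitution yields 4598·(-81) + 6422·(58) = 38, so one solution is s = -81·22 = -1782, t = 58·22 = 1276.
Solutions in s differ by 6422/38 = 169; the one in [0, 169) is -1782 mod 169 = 77.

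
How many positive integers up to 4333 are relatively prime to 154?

154 = 2·7·11. Inclusion–exclusion on these primes:
4333 − ⌊4333/2⌋ − ⌊4333/7⌋ − ⌊4333/11⌋ + ⌊4333/14⌋ + ⌊4333/22⌋ + ⌊4333/77⌋ − ⌊4333/154⌋ = 1688

1688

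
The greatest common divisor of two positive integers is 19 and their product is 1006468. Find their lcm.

For any two positive integers, gcd × lcm equals their product. Hence lcm = 1006468 / 19 = 52972.

52972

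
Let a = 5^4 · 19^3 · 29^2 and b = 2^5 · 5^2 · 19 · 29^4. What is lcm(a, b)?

97024807580000

max exponent per prime: 2^5 · 5^4 · 19^3 · 29^4 = 97024807580000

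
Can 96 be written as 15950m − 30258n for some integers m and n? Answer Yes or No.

By Bézout, 15950m − 30258n = 96 has integer solutions iff gcd(15950, 30258) | 96.
Euclid: 30258 = 1·15950 + 14308; 15950 = 1·14308 + 1642; 14308 = 8·1642 + 1172; 1642 = 1·1172 + 470; 1172 = 2·470 + 232; 470 = 2·232 + 6; 232 = 38·6 + 4; 6 = 1·4 + 2; 4 = 2·2 + 0. gcd = 2; 96 mod 2 = 0. Yes.

Yes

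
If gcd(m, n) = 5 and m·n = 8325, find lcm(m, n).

1665

For any two positive integers, gcd × lcm equals their product. Hence lcm = 8325 / 5 = 1665.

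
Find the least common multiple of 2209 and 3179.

7022411

gcd first: 3179 = 1·2209 + 970; 2209 = 2·970 + 269; 970 = 3·269 + 163; 269 = 1·163 + 106; 163 = 1·106 + 57; 106 = 1·57 + 49; 57 = 1·49 + 8; 49 = 6·8 + 1; 8 = 8·1 + 0 → gcd = 1
lcm = 2209·3179/gcd = 7022411/1 = 7022411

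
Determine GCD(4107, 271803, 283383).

3

gcd(4107, 271803): 271803 = 66·4107 + 741; 4107 = 5·741 + 402; 741 = 1·402 + 339; 402 = 1·339 + 63; 339 = 5·63 + 24; 63 = 2·24 + 15; 24 = 1·15 + 9; 15 = 1·9 + 6; 9 = 1·6 + 3; 6 = 2·3 + 0 → 3
gcd(3, 283383): 283383 = 94461·3 + 0 → 3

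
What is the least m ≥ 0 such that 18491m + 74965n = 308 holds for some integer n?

gcd(18491, 74965) = 11 (Euclid: 74965 = 4·18491 + 1001; 18491 = 18·1001 + 473; 1001 = 2·473 + 55; 473 = 8·55 + 33; 55 = 1·33 + 22; 33 = 1·22 + 11; 22 = 2·11 + 0), and 11 | 308.
Extended Euclid: 18491·(2696) + 74965·(-665) = 11. Scale by 28: m₀ = 75488.
General solution m = m₀ + 6815t; reducing mod 6815 gives m = 523 (and n = -129).

523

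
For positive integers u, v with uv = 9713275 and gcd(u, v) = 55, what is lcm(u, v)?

176605

Since gcd(u,v)·lcm(u,v) = uv, lcm = 9713275/55 = 176605.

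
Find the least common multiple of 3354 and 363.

405834

3354 = 2 · 3 · 13 · 43; 363 = 3 · 11²
max exponents: 2 · 3 · 11² · 13 · 43 = 405834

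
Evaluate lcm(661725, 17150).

gcd first: 661725 = 38·17150 + 10025; 17150 = 1·10025 + 7125; 10025 = 1·7125 + 2900; 7125 = 2·2900 + 1325; 2900 = 2·1325 + 250; 1325 = 5·250 + 75; 250 = 3·75 + 25; 75 = 3·25 + 0 → gcd = 25
lcm = 661725·17150/gcd = 11348583750/25 = 453943350

453943350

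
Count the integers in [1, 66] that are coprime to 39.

40

Prime factors of 39: 3, 13. Count integers ≤ 66 divisible by none of them.
By inclusion–exclusion: 66 − ⌊66/3⌋ − ⌊66/13⌋ + ⌊66/39⌋ = 40.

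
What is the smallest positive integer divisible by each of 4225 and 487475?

82383275

4225 = 5² · 13²; 487475 = 5² · 17 · 31 · 37
max exponents: 5² · 13² · 17 · 31 · 37 = 82383275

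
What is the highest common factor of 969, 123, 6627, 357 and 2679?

3

gcd(969, 123): 969 = 7·123 + 108; 123 = 1·108 + 15; 108 = 7·15 + 3; 15 = 5·3 + 0 → 3
gcd(3, 6627): 6627 = 2209·3 + 0 → 3
gcd(3, 357): 357 = 119·3 + 0 → 3
gcd(3, 2679): 2679 = 893·3 + 0 → 3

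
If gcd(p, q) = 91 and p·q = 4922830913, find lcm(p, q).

Since gcd(p,q)·lcm(p,q) = pq, lcm = 4922830913/91 = 54097043.

54097043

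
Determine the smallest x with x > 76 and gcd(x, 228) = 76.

228 = 76·3. Any x with gcd(x, 228) = 76 is a multiple of 76, say 76s, with s coprime to 3.
Need s > 76/76, so s ≥ 2. First s ≥ 2 with gcd(s, 3) = 1 is s = 2. Thus x = 76·2 = 152.

152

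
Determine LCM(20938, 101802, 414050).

611191212450

20938 = 2 · 19² · 29; 101802 = 2 · 3 · 19² · 47; 414050 = 2 · 5² · 7² · 13²
lcm takes max exponent of each prime: 2 · 3 · 5² · 7² · 13² · 19² · 29 · 47 = 611191212450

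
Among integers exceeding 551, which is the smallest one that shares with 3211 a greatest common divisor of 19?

570

gcd(m, 3211) = 19 forces 19 | m; write m = 19s. Then gcd(19s, 19·169) = 19·gcd(s, 169), so need gcd(s, 169) = 1.
19s > 551 gives s ≥ 30. The least s ≥ 30 coprime to 169 is 30, so m = 19·30 = 570.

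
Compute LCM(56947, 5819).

30124963

56947 = 11 · 31 · 167; 5819 = 11 · 23²
max exponents: 11 · 23² · 31 · 167 = 30124963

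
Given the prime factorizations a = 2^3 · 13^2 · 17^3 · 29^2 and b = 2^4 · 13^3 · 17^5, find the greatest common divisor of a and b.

min exponent per shared prime: 2^3 · 13^2 · 17^3 = 6642376

6642376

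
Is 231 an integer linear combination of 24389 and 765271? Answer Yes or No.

Yes

gcd(24389, 765271): 765271 = 31·24389 + 9212; 24389 = 2·9212 + 5965; 9212 = 1·5965 + 3247; 5965 = 1·3247 + 2718; 3247 = 1·2718 + 529; 2718 = 5·529 + 73; 529 = 7·73 + 18; 73 = 4·18 + 1; 18 = 18·1 + 0 → 1
1 divides 231, so a solution exists.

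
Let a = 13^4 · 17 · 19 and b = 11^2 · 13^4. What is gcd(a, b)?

28561

min exponent per shared prime: 13^4 = 28561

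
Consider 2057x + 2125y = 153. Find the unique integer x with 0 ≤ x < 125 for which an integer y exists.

Euclid: 2125 = 1·2057 + 68; 2057 = 30·68 + 17; 68 = 4·17 + 0 → gcd = 17; 153 = 17·9.
Back-substitution yields 2057·(31) + 2125·(-30) = 17, so one solution is x = 31·9 = 279, y = -30·9 = -270.
Solutions in x differ by 2125/17 = 125; the one in [0, 125) is 279 mod 125 = 29.

29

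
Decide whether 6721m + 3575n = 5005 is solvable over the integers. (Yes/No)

Yes

gcd(6721, 3575): 6721 = 1·3575 + 3146; 3575 = 1·3146 + 429; 3146 = 7·429 + 143; 429 = 3·143 + 0 → 143
143 divides 5005, so a solution exists.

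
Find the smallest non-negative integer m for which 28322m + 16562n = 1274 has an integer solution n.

gcd(28322, 16562) = 98 (Euclid: 28322 = 1·16562 + 11760; 16562 = 1·11760 + 4802; 11760 = 2·4802 + 2156; 4802 = 2·2156 + 490; 2156 = 4·490 + 196; 490 = 2·196 + 98; 196 = 2·98 + 0), and 98 | 1274.
Extended Euclid: 28322·(-69) + 16562·(118) = 98. Scale by 13: m₀ = -897.
General solution m = m₀ + 169t; reducing mod 169 gives m = 117 (and n = -200).

117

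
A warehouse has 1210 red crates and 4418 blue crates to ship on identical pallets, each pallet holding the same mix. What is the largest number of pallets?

2

1210 = 2 · 5 · 11²
4418 = 2 · 47²
Common: 2 = 2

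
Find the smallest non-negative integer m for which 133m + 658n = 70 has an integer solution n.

50

Reduce mod 658: 133m ≡ 70 (mod 658). With g = gcd(133, 658) = 7 dividing 70, divide through: 19m ≡ 10 (mod 94).
Since gcd(19, 94) = 1, m ≡ 10·(19)⁻¹ ≡ 50 (mod 94). Smallest non-negative: 50.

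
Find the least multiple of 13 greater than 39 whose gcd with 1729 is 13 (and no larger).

52

Multiples of 13 above 39: 13·4, 13·5, … . Need the cofactor coprime to 1729/13 = 133.
Checking s = 4, 5, … the first with gcd(s, 133) = 1 is s = 4, giving 52.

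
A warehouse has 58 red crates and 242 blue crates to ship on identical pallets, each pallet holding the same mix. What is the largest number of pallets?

Euclid: 242 = 4·58 + 10; 58 = 5·10 + 8; 10 = 1·8 + 2; 8 = 4·2 + 0. Last nonzero remainder: 2.

2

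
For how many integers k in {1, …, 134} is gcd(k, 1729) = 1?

Prime factors of 1729: 7, 13, 19. Count integers ≤ 134 divisible by none of them.
By inclusion–exclusion: 134 − ⌊134/7⌋ − ⌊134/13⌋ − ⌊134/19⌋ + ⌊134/91⌋ + ⌊134/133⌋ + ⌊134/247⌋ − ⌊134/1729⌋ = 100.

100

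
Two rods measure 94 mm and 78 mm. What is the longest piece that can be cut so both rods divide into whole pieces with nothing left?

2

94 = 2 · 47
78 = 2 · 3 · 13
Common: 2 = 2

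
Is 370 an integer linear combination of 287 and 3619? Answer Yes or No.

No

gcd(287, 3619): 3619 = 12·287 + 175; 287 = 1·175 + 112; 175 = 1·112 + 63; 112 = 1·63 + 49; 63 = 1·49 + 14; 49 = 3·14 + 7; 14 = 2·7 + 0 → 7
7 does not divide 370, so a solution does not exist.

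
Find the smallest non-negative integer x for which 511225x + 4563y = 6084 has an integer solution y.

9

gcd(511225, 4563) = 169 (Euclid: 511225 = 112·4563 + 169; 4563 = 27·169 + 0), and 169 | 6084.
Extended Euclid: 511225·(1) + 4563·(-112) = 169. Scale by 36: x₀ = 36.
General solution x = x₀ + 27t; reducing mod 27 gives x = 9 (and y = -1007).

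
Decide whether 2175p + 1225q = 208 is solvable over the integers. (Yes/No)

gcd(2175, 1225): 2175 = 1·1225 + 950; 1225 = 1·950 + 275; 950 = 3·275 + 125; 275 = 2·125 + 25; 125 = 5·25 + 0 → 25
25 does not divide 208, so a solution does not exist.

No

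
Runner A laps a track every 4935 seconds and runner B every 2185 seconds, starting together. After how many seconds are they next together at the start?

2156595

gcd first: 4935 = 2·2185 + 565; 2185 = 3·565 + 490; 565 = 1·490 + 75; 490 = 6·75 + 40; 75 = 1·40 + 35; 40 = 1·35 + 5; 35 = 7·5 + 0 → gcd = 5
lcm = 4935·2185/gcd = 10782975/5 = 2156595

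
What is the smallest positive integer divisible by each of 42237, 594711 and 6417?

6655410801

42237 = 3² · 13 · 19²; 594711 = 3² · 13² · 17 · 23; 6417 = 3² · 23 · 31
lcm takes max exponent of each prime: 3² · 13² · 17 · 19² · 23 · 31 = 6655410801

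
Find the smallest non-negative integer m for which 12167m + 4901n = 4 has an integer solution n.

Reduce mod 4901: 12167m ≡ 4 (mod 4901). With g = gcd(12167, 4901) = 1 dividing 4, divide through: 12167m ≡ 4 (mod 4901).
Since gcd(12167, 4901) = 1, m ≡ 4·(12167)⁻¹ ≡ 3038 (mod 4901). Smallest non-negative: 3038.

3038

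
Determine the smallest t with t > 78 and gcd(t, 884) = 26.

gcd(t, 884) = 26 forces 26 | t; write t = 26s. Then gcd(26s, 26·34) = 26·gcd(s, 34), so need gcd(s, 34) = 1.
26s > 78 gives s ≥ 4. The least s ≥ 4 coprime to 34 is 5, so t = 26·5 = 130.

130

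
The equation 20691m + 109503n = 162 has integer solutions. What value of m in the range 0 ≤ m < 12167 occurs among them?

gcd(20691, 109503) = 9 (Euclid: 109503 = 5·20691 + 6048; 20691 = 3·6048 + 2547; 6048 = 2·2547 + 954; 2547 = 2·954 + 639; 954 = 1·639 + 315; 639 = 2·315 + 9; 315 = 35·9 + 0), and 9 | 162.
Extended Euclid: 20691·(344) + 109503·(-65) = 9. Scale by 18: m₀ = 6192.
General solution m = m₀ + 12167t; reducing mod 12167 gives m = 6192 (and n = -1170).

6192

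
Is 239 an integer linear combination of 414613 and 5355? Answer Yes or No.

No

By Bézout, 414613x + 5355y = 239 has integer solutions iff gcd(414613, 5355) | 239.
Euclid: 414613 = 77·5355 + 2278; 5355 = 2·2278 + 799; 2278 = 2·799 + 680; 799 = 1·680 + 119; 680 = 5·119 + 85; 119 = 1·85 + 34; 85 = 2·34 + 17; 34 = 2·17 + 0. gcd = 17; 239 mod 17 = 1. No.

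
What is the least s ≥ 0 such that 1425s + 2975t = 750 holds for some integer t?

Euclid: 2975 = 2·1425 + 125; 1425 = 11·125 + 50; 125 = 2·50 + 25; 50 = 2·25 + 0 → gcd = 25; 750 = 25·30.
Back-substitution yields 1425·(-48) + 2975·(23) = 25, so one solution is s = -48·30 = -1440, t = 23·30 = 690.
Solutions in s differ by 2975/25 = 119; the one in [0, 119) is -1440 mod 119 = 107.

107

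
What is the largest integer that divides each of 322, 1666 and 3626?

gcd(322, 1666): 1666 = 5·322 + 56; 322 = 5·56 + 42; 56 = 1·42 + 14; 42 = 3·14 + 0 → 14
gcd(14, 3626): 3626 = 259·14 + 0 → 14

14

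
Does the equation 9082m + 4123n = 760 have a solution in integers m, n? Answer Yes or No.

Yes

By Bézout, 9082m + 4123n = 760 has integer solutions iff gcd(9082, 4123) | 760.
Euclid: 9082 = 2·4123 + 836; 4123 = 4·836 + 779; 836 = 1·779 + 57; 779 = 13·57 + 38; 57 = 1·38 + 19; 38 = 2·19 + 0. gcd = 19; 760 mod 19 = 0. Yes.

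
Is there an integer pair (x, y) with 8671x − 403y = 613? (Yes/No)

gcd(8671, 403): 8671 = 21·403 + 208; 403 = 1·208 + 195; 208 = 1·195 + 13; 195 = 15·13 + 0 → 13
13 does not divide 613, so a solution does not exist.

No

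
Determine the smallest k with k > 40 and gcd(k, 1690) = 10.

1690 = 10·169. Any k with gcd(k, 1690) = 10 is a multiple of 10, say 10s, with s coprime to 169.
Need s > 40/10, so s ≥ 5. First s ≥ 5 with gcd(s, 169) = 1 is s = 5. Thus k = 10·5 = 50.

50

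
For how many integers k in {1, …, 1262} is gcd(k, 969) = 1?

750

969 = 3·17·19. Inclusion–exclusion on these primes:
1262 − ⌊1262/3⌋ − ⌊1262/17⌋ − ⌊1262/19⌋ + ⌊1262/51⌋ + ⌊1262/57⌋ + ⌊1262/323⌋ − ⌊1262/969⌋ = 750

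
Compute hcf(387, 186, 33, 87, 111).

387 = 3² · 43; 186 = 2 · 3 · 31; 33 = 3 · 11; 87 = 3 · 29; 111 = 3 · 37
gcd takes min exponent of each prime: 3 = 3

3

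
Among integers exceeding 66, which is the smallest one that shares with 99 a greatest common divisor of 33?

132

Multiples of 33 above 66: 33·3, 33·4, … . Need the cofactor coprime to 99/33 = 3.
Checking s = 3, 4, … the first with gcd(s, 3) = 1 is s = 4, giving 132.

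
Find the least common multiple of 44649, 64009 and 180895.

44649 = 3² · 11² · 41; 64009 = 11² · 23²; 180895 = 5 · 11² · 13 · 23
lcm takes max exponent of each prime: 3² · 5 · 11² · 13 · 23² · 41 = 1535255865

1535255865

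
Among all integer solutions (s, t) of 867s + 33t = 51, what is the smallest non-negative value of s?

gcd(867, 33) = 3 (Euclid: 867 = 26·33 + 9; 33 = 3·9 + 6; 9 = 1·6 + 3; 6 = 2·3 + 0), and 3 | 51.
Extended Euclid: 867·(4) + 33·(-105) = 3. Scale by 17: s₀ = 68.
General solution s = s₀ + 11k; reducing mod 11 gives s = 2 (and t = -51).

2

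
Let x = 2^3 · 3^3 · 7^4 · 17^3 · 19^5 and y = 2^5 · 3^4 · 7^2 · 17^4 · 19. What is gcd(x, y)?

987984648

min exponent per shared prime: 2^3 · 3^3 · 7^2 · 17^3 · 19 = 987984648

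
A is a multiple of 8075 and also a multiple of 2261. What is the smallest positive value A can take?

56525

8075 = 5² · 17 · 19; 2261 = 7 · 17 · 19
max exponents: 5² · 7 · 17 · 19 = 56525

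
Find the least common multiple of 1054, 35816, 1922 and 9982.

1054 = 2 · 17 · 31; 35816 = 2³ · 11² · 37; 1922 = 2 · 31²; 9982 = 2 · 7 · 23 · 31
lcm takes max exponent of each prime: 2³ · 7 · 11² · 17 · 23 · 31² · 37 = 94205284712

94205284712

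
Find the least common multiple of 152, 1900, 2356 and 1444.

152 = 2³ · 19; 1900 = 2² · 5² · 19; 2356 = 2² · 19 · 31; 1444 = 2² · 19²
lcm takes max exponent of each prime: 2³ · 5² · 19² · 31 = 2238200

2238200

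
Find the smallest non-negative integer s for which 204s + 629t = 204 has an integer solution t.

gcd(204, 629) = 17 (Euclid: 629 = 3·204 + 17; 204 = 12·17 + 0), and 17 | 204.
Extended Euclid: 204·(-3) + 629·(1) = 17. Scale by 12: s₀ = -36.
General solution s = s₀ + 37k; reducing mod 37 gives s = 1 (and t = 0).

1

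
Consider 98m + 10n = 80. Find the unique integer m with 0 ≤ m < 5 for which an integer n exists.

0

Euclid: 98 = 9·10 + 8; 10 = 1·8 + 2; 8 = 4·2 + 0 → gcd = 2; 80 = 2·40.
Back-substitution yields 98·(-1) + 10·(10) = 2, so one solution is m = -1·40 = -40, n = 10·40 = 400.
Solutions in m differ by 10/2 = 5; the one in [0, 5) is -40 mod 5 = 0.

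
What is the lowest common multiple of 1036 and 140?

5180

1036 = 2² · 7 · 37; 140 = 2² · 5 · 7
max exponents: 2² · 5 · 7 · 37 = 5180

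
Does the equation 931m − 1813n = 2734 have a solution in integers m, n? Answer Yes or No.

gcd(931, 1813): 1813 = 1·931 + 882; 931 = 1·882 + 49; 882 = 18·49 + 0 → 49
49 does not divide 2734, so a solution does not exist.

No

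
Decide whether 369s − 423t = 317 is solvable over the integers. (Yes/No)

No

By Bézout, 369s − 423t = 317 has integer solutions iff gcd(369, 423) | 317.
Euclid: 423 = 1·369 + 54; 369 = 6·54 + 45; 54 = 1·45 + 9; 45 = 5·9 + 0. gcd = 9; 317 mod 9 = 2. No.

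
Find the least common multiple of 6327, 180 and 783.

11008980

6327 = 3² · 19 · 37; 180 = 2² · 3² · 5; 783 = 3³ · 29
lcm takes max exponent of each prime: 2² · 3³ · 5 · 19 · 29 · 37 = 11008980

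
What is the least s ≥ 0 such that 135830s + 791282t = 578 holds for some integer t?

Euclid: 791282 = 5·135830 + 112132; 135830 = 1·112132 + 23698; 112132 = 4·23698 + 17340; 23698 = 1·17340 + 6358; 17340 = 2·6358 + 4624; 6358 = 1·4624 + 1734; 4624 = 2·1734 + 1156; 1734 = 1·1156 + 578; 1156 = 2·578 + 0 → gcd = 578; 578 = 578·1.
Back-substitution yields 135830·(501) + 791282·(-86) = 578, so one solution is s = 501·1 = 501, t = -86·1 = -86.
Solutions in s differ by 791282/578 = 1369; the one in [0, 1369) is 501 mod 1369 = 501.

501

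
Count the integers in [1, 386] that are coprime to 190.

146

Prime factors of 190: 2, 5, 19. Count integers ≤ 386 divisible by none of them.
By inclusion–exclusion: 386 − ⌊386/2⌋ − ⌊386/5⌋ − ⌊386/19⌋ + ⌊386/10⌋ + ⌊386/38⌋ + ⌊386/95⌋ − ⌊386/190⌋ = 146.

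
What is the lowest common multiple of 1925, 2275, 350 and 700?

1925 = 5² · 7 · 11; 2275 = 5² · 7 · 13; 350 = 2 · 5² · 7; 700 = 2² · 5² · 7
lcm takes max exponent of each prime: 2² · 5² · 7 · 11 · 13 = 100100

100100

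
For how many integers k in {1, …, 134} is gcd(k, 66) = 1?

41

66 = 2·3·11. Inclusion–exclusion on these primes:
134 − ⌊134/2⌋ − ⌊134/3⌋ − ⌊134/11⌋ + ⌊134/6⌋ + ⌊134/22⌋ + ⌊134/33⌋ − ⌊134/66⌋ = 41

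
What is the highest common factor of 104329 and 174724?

Euclid: 174724 = 1·104329 + 70395; 104329 = 1·70395 + 33934; 70395 = 2·33934 + 2527; 33934 = 13·2527 + 1083; 2527 = 2·1083 + 361; 1083 = 3·361 + 0. Last nonzero remainder: 361.

361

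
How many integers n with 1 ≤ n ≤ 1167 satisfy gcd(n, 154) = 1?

154 = 2·7·11. Inclusion–exclusion on these primes:
1167 − ⌊1167/2⌋ − ⌊1167/7⌋ − ⌊1167/11⌋ + ⌊1167/14⌋ + ⌊1167/22⌋ + ⌊1167/77⌋ − ⌊1167/154⌋ = 456

456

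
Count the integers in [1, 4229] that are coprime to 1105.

2941

1105 = 5·13·17. Inclusion–exclusion on these primes:
4229 − ⌊4229/5⌋ − ⌊4229/13⌋ − ⌊4229/17⌋ + ⌊4229/65⌋ + ⌊4229/85⌋ + ⌊4229/221⌋ − ⌊4229/1105⌋ = 2941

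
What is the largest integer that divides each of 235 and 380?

235 = 5 · 47
380 = 2² · 5 · 19
Common: 5 = 5

5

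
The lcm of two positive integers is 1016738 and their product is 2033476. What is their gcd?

gcd·lcm = product, so gcd = 2033476/1016738 = 2.

2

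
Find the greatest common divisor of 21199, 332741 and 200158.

gcd(21199, 332741): 332741 = 15·21199 + 14756; 21199 = 1·14756 + 6443; 14756 = 2·6443 + 1870; 6443 = 3·1870 + 833; 1870 = 2·833 + 204; 833 = 4·204 + 17; 204 = 12·17 + 0 → 17
gcd(17, 200158): 200158 = 11774·17 + 0 → 17

17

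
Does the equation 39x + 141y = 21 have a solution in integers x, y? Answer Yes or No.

Yes

gcd(39, 141): 141 = 3·39 + 24; 39 = 1·24 + 15; 24 = 1·15 + 9; 15 = 1·9 + 6; 9 = 1·6 + 3; 6 = 2·3 + 0 → 3
3 divides 21, so a solution exists.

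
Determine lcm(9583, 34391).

47081279

9583 = 7 · 37²; 34391 = 7 · 17³
max exponents: 7 · 17³ · 37² = 47081279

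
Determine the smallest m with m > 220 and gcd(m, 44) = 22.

242

gcd(m, 44) = 22 forces 22 | m; write m = 22s. Then gcd(22s, 22·2) = 22·gcd(s, 2), so need gcd(s, 2) = 1.
22s > 220 gives s ≥ 11. The least s ≥ 11 coprime to 2 is 11, so m = 22·11 = 242.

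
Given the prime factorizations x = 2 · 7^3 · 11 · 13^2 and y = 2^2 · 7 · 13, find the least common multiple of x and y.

max exponent per prime: 2^2 · 7^3 · 11 · 13^2 = 2550548

2550548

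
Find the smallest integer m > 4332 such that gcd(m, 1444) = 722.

1444 = 722·2. Any m with gcd(m, 1444) = 722 is a multiple of 722, say 722s, with s coprime to 2.
Need s > 4332/722, so s ≥ 7. First s ≥ 7 with gcd(s, 2) = 1 is s = 7. Thus m = 722·7 = 5054.

5054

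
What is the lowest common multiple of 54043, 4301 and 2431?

16158857

54043 = 11 · 17³; 4301 = 11 · 17 · 23; 2431 = 11 · 13 · 17
lcm takes max exponent of each prime: 11 · 13 · 17³ · 23 = 16158857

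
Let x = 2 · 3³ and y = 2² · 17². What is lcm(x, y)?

max exponent per prime: 2² · 3³ · 17² = 31212

31212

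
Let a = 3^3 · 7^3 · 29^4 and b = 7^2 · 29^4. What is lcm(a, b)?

max exponent per prime: 3^3 · 7^3 · 29^4 = 6550129341

6550129341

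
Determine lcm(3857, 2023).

1114673

3857 = 7 · 19 · 29; 2023 = 7 · 17²
max exponents: 7 · 17² · 19 · 29 = 1114673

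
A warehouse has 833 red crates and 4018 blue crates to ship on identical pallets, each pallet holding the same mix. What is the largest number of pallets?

833 = 7² · 17
4018 = 2 · 7² · 41
Common: 7² = 49

49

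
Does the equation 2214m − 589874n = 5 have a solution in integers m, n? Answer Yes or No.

No

gcd(2214, 589874): 589874 = 266·2214 + 950; 2214 = 2·950 + 314; 950 = 3·314 + 8; 314 = 39·8 + 2; 8 = 4·2 + 0 → 2
2 does not divide 5, so a solution does not exist.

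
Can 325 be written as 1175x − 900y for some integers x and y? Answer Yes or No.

gcd(1175, 900): 1175 = 1·900 + 275; 900 = 3·275 + 75; 275 = 3·75 + 50; 75 = 1·50 + 25; 50 = 2·25 + 0 → 25
25 divides 325, so a solution exists.

Yes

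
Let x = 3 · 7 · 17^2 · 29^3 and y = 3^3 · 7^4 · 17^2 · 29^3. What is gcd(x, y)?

min exponent per shared prime: 3 · 7 · 17^2 · 29^3 = 148016841

148016841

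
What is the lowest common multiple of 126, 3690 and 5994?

8601390

lcm(126, 3690) = 126·3690/gcd = 464940/18 = 25830
lcm(25830, 5994) = 25830·5994/gcd = 154825020/18 = 8601390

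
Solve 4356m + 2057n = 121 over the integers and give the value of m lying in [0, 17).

9

Euclid: 4356 = 2·2057 + 242; 2057 = 8·242 + 121; 242 = 2·121 + 0 → gcd = 121; 121 = 121·1.
Back-substitution yields 4356·(-8) + 2057·(17) = 121, so one solution is m = -8·1 = -8, n = 17·1 = 17.
Solutions in m differ by 2057/121 = 17; the one in [0, 17) is -8 mod 17 = 9.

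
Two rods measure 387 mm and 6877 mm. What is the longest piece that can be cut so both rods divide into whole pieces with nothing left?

Euclid: 6877 = 17·387 + 298; 387 = 1·298 + 89; 298 = 3·89 + 31; 89 = 2·31 + 27; 31 = 1·27 + 4; 27 = 6·4 + 3; 4 = 1·3 + 1; 3 = 3·1 + 0. Last nonzero remainder: 1.

1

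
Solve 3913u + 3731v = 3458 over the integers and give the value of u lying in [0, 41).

gcd(3913, 3731) = 91 (Euclid: 3913 = 1·3731 + 182; 3731 = 20·182 + 91; 182 = 2·91 + 0), and 91 | 3458.
Extended Euclid: 3913·(-20) + 3731·(21) = 91. Scale by 38: u₀ = -760.
General solution u = u₀ + 41t; reducing mod 41 gives u = 19 (and v = -19).

19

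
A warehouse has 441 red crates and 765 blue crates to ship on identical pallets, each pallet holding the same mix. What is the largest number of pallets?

9

Euclid: 765 = 1·441 + 324; 441 = 1·324 + 117; 324 = 2·117 + 90; 117 = 1·90 + 27; 90 = 3·27 + 9; 27 = 3·9 + 0. Last nonzero remainder: 9.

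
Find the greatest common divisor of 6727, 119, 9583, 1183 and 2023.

6727 = 7 · 31²; 119 = 7 · 17; 9583 = 7 · 37²; 1183 = 7 · 13²; 2023 = 7 · 17²
gcd takes min exponent of each prime: 7 = 7

7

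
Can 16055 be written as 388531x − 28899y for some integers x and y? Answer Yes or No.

gcd(388531, 28899): 388531 = 13·28899 + 12844; 28899 = 2·12844 + 3211; 12844 = 4·3211 + 0 → 3211
3211 divides 16055, so a solution exists.

Yes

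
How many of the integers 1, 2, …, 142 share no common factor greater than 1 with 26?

66

Prime factors of 26: 2, 13. Count integers ≤ 142 divisible by none of them.
By inclusion–exclusion: 142 − ⌊142/2⌋ − ⌊142/13⌋ + ⌊142/26⌋ = 66.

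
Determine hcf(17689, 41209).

17689 = 7² · 19²
41209 = 7² · 29²
Common: 7² = 49

49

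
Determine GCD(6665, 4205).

5

Euclid: 6665 = 1·4205 + 2460; 4205 = 1·2460 + 1745; 2460 = 1·1745 + 715; 1745 = 2·715 + 315; 715 = 2·315 + 85; 315 = 3·85 + 60; 85 = 1·60 + 25; 60 = 2·25 + 10; 25 = 2·10 + 5; 10 = 2·5 + 0. Last nonzero remainder: 5.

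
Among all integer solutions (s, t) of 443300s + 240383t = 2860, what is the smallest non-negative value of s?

Euclid: 443300 = 1·240383 + 202917; 240383 = 1·202917 + 37466; 202917 = 5·37466 + 15587; 37466 = 2·15587 + 6292; 15587 = 2·6292 + 3003; 6292 = 2·3003 + 286; 3003 = 10·286 + 143; 286 = 2·143 + 0 → gcd = 143; 2860 = 143·20.
Back-substitution yields 443300·(802) + 240383·(-1479) = 143, so one solution is s = 802·20 = 16040, t = -1479·20 = -29580.
Solutions in s differ by 240383/143 = 1681; the one in [0, 1681) is 16040 mod 1681 = 911.

911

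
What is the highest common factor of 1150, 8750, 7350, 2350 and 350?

1150 = 2 · 5² · 23; 8750 = 2 · 5⁴ · 7; 7350 = 2 · 3 · 5² · 7²; 2350 = 2 · 5² · 47; 350 = 2 · 5² · 7
gcd takes min exponent of each prime: 2 · 5² = 50

50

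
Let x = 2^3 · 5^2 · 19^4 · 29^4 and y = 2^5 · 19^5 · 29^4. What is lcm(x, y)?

max exponent per prime: 2^5 · 5^2 · 19^5 · 29^4 = 1401038221455200

1401038221455200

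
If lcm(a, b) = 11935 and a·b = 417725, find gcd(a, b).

35

gcd·lcm = product, so gcd = 417725/11935 = 35.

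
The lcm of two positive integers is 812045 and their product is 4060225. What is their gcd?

5

gcd·lcm = product, so gcd = 4060225/812045 = 5.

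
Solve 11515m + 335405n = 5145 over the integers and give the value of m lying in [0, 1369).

Reduce mod 335405: 11515m ≡ 5145 (mod 335405). With g = gcd(11515, 335405) = 245 dividing 5145, divide through: 47m ≡ 21 (mod 1369).
Since gcd(47, 1369) = 1, m ≡ 21·(47)⁻¹ ≡ 583 (mod 1369). Smallest non-negative: 583.

583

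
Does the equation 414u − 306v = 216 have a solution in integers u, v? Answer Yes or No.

By Bézout, 414u − 306v = 216 has integer solutions iff gcd(414, 306) | 216.
Euclid: 414 = 1·306 + 108; 306 = 2·108 + 90; 108 = 1·90 + 18; 90 = 5·18 + 0. gcd = 18; 216 mod 18 = 0. Yes.

Yes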